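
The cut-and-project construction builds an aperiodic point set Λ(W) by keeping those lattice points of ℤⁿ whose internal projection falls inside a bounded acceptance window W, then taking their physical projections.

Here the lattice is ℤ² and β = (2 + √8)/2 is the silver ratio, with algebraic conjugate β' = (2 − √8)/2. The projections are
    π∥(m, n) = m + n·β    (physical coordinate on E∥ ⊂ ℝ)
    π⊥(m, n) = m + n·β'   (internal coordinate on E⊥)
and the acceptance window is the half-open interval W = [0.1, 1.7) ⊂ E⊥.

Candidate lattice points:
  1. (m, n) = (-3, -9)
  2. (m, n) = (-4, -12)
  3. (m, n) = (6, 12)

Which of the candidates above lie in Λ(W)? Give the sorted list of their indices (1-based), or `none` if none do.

Numerically β ≈ 2.4142 and β' = −1/β ≈ -0.4142.
#1 (-3,-9): internal coord -3 + (-9)·β' = +0.7279; +0.7279 ∈ [0.1, 1.7) → IN Λ
#2 (-4,-12): internal coord -4 + (-12)·β' = +0.9706; +0.9706 ∈ [0.1, 1.7) → IN Λ
#3 (6,12): internal coord 6 + (12)·β' = +1.0294; +1.0294 ∈ [0.1, 1.7) → IN Λ

1, 2, 3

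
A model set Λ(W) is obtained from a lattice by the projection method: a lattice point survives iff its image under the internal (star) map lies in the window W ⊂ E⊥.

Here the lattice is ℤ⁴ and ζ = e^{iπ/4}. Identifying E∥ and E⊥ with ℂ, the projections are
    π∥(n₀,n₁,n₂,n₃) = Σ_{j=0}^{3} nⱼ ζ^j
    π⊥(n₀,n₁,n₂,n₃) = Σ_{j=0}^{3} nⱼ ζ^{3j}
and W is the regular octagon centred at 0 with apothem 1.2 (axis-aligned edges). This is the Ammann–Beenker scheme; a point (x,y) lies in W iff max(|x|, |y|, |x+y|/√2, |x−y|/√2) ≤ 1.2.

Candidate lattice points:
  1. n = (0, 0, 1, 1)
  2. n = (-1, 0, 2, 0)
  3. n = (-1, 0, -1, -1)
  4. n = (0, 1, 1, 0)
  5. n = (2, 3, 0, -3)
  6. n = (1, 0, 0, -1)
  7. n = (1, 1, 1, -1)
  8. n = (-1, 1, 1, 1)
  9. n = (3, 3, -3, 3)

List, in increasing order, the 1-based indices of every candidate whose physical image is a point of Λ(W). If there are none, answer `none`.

With ζ = e^{iπ/4} the internal vectors are ζ^0,ζ^3,ζ^6,ζ^9.
candidate 1: n = (0, 0, 1, 1) → π⊥ ≈ (+0.707107, -0.292893); max(|x|,|y|,|x±y|/√2) = 0.707107 ≤ 1.2 ⇒ ∈ W
candidate 2: n = (-1, 0, 2, 0) → π⊥ ≈ (-1.000000, -2.000000); max(|x|,|y|,|x±y|/√2) = 2.121320 > 1.2 ⇒ ∉ W
candidate 3: n = (-1, 0, -1, -1) → π⊥ ≈ (-1.707107, +0.292893); max(|x|,|y|,|x±y|/√2) = 1.707107 > 1.2 ⇒ ∉ W
candidate 4: n = (0, 1, 1, 0) → π⊥ ≈ (-0.707107, -0.292893); max(|x|,|y|,|x±y|/√2) = 0.707107 ≤ 1.2 ⇒ ∈ W
candidate 5: n = (2, 3, 0, -3) → π⊥ ≈ (-2.242641, +0.000000); max(|x|,|y|,|x±y|/√2) = 2.242641 > 1.2 ⇒ ∉ W
candidate 6: n = (1, 0, 0, -1) → π⊥ ≈ (+0.292893, -0.707107); max(|x|,|y|,|x±y|/√2) = 0.707107 ≤ 1.2 ⇒ ∈ W
candidate 7: n = (1, 1, 1, -1) → π⊥ ≈ (-0.414214, -1.000000); max(|x|,|y|,|x±y|/√2) = 1.000000 ≤ 1.2 ⇒ ∈ W
candidate 8: n = (-1, 1, 1, 1) → π⊥ ≈ (-1.000000, +0.414214); max(|x|,|y|,|x±y|/√2) = 1.000000 ≤ 1.2 ⇒ ∈ W
candidate 9: n = (3, 3, -3, 3) → π⊥ ≈ (+3.000000, +7.242641); max(|x|,|y|,|x±y|/√2) = 7.242641 > 1.2 ⇒ ∉ W

1, 4, 6, 7, 8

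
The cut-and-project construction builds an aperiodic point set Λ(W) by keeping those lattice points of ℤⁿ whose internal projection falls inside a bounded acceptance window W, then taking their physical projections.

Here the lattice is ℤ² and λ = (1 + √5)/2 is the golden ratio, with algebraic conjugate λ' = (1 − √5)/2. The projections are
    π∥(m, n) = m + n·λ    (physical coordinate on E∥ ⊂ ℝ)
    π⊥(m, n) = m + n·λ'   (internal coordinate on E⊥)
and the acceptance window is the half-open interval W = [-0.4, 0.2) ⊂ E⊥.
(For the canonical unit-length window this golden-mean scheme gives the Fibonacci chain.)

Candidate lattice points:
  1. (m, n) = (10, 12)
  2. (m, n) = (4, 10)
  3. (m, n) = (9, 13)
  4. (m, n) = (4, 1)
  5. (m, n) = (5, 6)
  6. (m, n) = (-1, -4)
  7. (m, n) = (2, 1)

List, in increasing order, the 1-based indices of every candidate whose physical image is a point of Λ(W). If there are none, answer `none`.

none

Numerically λ ≈ 1.61803 and λ' = −1/λ ≈ -0.61803.
[1] lift (10,12): star map gives 2.58359; window check -0.4 ≤ 2.58359 < 0.2 is false → out
[2] lift (4,10): star map gives -2.18034; window check -0.4 ≤ -2.18034 < 0.2 is false → out
[3] lift (9,13): star map gives 0.96556; window check -0.4 ≤ 0.96556 < 0.2 is false → out
[4] lift (4,1): star map gives 3.38197; window check -0.4 ≤ 3.38197 < 0.2 is false → out
[5] lift (5,6): star map gives 1.29180; window check -0.4 ≤ 1.29180 < 0.2 is false → out
[6] lift (-1,-4): star map gives 1.47214; window check -0.4 ≤ 1.47214 < 0.2 is false → out
[7] lift (2,1): star map gives 1.38197; window check -0.4 ≤ 1.38197 < 0.2 is false → out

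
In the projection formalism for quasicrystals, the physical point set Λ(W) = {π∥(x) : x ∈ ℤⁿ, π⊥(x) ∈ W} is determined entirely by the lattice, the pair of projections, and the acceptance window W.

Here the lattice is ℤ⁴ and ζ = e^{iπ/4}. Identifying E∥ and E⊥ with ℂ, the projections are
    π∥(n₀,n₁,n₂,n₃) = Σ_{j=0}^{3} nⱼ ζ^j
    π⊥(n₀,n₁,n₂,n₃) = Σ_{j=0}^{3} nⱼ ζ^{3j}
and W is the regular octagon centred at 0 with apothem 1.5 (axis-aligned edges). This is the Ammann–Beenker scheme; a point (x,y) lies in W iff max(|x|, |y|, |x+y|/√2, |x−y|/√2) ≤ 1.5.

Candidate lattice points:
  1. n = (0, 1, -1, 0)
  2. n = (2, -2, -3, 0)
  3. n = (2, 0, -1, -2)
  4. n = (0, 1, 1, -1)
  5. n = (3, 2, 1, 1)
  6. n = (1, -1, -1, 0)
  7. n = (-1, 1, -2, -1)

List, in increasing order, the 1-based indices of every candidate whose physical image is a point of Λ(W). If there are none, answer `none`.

3

π⊥(n) = n₀ + n₁ζ³ + n₂ζ⁶ + n₃ζ⁹ where ζ = e^{iπ/4}.
candidate 1: n = (0, 1, -1, 0) → π⊥ ≈ (-0.707107, +1.707107); max(|x|,|y|,|x±y|/√2) = 1.707107 > 1.5 ⇒ ∉ W
candidate 2: n = (2, -2, -3, 0) → π⊥ ≈ (+3.414214, +1.585786); max(|x|,|y|,|x±y|/√2) = 3.535534 > 1.5 ⇒ ∉ W
candidate 3: n = (2, 0, -1, -2) → π⊥ ≈ (+0.585786, -0.414214); max(|x|,|y|,|x±y|/√2) = 0.707107 ≤ 1.5 ⇒ ∈ W
candidate 4: n = (0, 1, 1, -1) → π⊥ ≈ (-1.414214, -1.000000); max(|x|,|y|,|x±y|/√2) = 1.707107 > 1.5 ⇒ ∉ W
candidate 5: n = (3, 2, 1, 1) → π⊥ ≈ (+2.292893, +1.121320); max(|x|,|y|,|x±y|/√2) = 2.414214 > 1.5 ⇒ ∉ W
candidate 6: n = (1, -1, -1, 0) → π⊥ ≈ (+1.707107, +0.292893); max(|x|,|y|,|x±y|/√2) = 1.707107 > 1.5 ⇒ ∉ W
candidate 7: n = (-1, 1, -2, -1) → π⊥ ≈ (-2.414214, +2.000000); max(|x|,|y|,|x±y|/√2) = 3.121320 > 1.5 ⇒ ∉ W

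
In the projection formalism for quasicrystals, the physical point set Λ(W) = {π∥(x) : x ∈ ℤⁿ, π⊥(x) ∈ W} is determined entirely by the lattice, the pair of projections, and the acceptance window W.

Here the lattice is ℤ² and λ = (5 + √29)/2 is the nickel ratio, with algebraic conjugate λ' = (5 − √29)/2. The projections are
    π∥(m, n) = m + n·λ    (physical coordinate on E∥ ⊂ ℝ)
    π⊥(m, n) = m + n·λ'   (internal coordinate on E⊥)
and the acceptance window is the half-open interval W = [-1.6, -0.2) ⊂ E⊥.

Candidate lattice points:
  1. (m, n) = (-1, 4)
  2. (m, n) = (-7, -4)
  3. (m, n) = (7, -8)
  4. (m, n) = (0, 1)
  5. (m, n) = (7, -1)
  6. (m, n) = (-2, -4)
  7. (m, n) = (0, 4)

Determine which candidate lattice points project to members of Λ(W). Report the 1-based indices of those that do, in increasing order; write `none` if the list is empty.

Compute λ' = (5−√29)/2 = -0.19258, so π⊥(m,n) = m -0.19258·n.
candidate 1: (m,n)=(-1,4) → π∥ = -1+4·λ ≈ 19.77033, π⊥ = -1+4·λ' ≈ -1.77033 ∉ [-1.6, -0.2) ⇒ out
candidate 2: (m,n)=(-7,-4) → π∥ = -7-4·λ ≈ -27.77033, π⊥ = -7-4·λ' ≈ -6.22967 ∉ [-1.6, -0.2) ⇒ out
candidate 3: (m,n)=(7,-8) → π∥ = 7-8·λ ≈ -34.54066, π⊥ = 7-8·λ' ≈ 8.54066 ∉ [-1.6, -0.2) ⇒ out
candidate 4: (m,n)=(0,1) → π∥ = 0+1·λ ≈ 5.19258, π⊥ = 0+1·λ' ≈ -0.19258 ∉ [-1.6, -0.2) ⇒ out
candidate 5: (m,n)=(7,-1) → π∥ = 7-1·λ ≈ 1.80742, π⊥ = 7-1·λ' ≈ 7.19258 ∉ [-1.6, -0.2) ⇒ out
candidate 6: (m,n)=(-2,-4) → π∥ = -2-4·λ ≈ -22.77033, π⊥ = -2-4·λ' ≈ -1.22967 ∈ [-1.6, -0.2) ⇒ IN Λ
candidate 7: (m,n)=(0,4) → π∥ = 0+4·λ ≈ 20.77033, π⊥ = 0+4·λ' ≈ -0.77033 ∈ [-1.6, -0.2) ⇒ IN Λ

6, 7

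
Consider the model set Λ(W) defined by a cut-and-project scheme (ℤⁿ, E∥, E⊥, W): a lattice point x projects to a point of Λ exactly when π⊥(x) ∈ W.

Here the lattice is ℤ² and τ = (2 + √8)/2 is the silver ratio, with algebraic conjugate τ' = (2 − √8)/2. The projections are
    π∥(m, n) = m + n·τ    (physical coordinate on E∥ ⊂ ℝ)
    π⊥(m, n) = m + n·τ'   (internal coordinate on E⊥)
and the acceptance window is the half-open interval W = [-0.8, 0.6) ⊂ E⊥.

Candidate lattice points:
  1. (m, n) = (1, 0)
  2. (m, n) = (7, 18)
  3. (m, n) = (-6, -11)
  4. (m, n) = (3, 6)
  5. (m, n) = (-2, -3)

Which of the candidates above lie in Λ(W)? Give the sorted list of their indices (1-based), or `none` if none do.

2, 4, 5

Compute τ' = (2−√8)/2 = -0.414214, so π⊥(m,n) = m -0.414214·n.
candidate 1: (m,n)=(1,0) → π∥ = 1+0·τ ≈ 1.000000, π⊥ = 1+0·τ' ≈ 1.000000 ∉ [-0.8, 0.6) ⇒ out
candidate 2: (m,n)=(7,18) → π∥ = 7+18·τ ≈ 50.455844, π⊥ = 7+18·τ' ≈ -0.455844 ∈ [-0.8, 0.6) ⇒ IN Λ
candidate 3: (m,n)=(-6,-11) → π∥ = -6-11·τ ≈ -32.556349, π⊥ = -6-11·τ' ≈ -1.443651 ∉ [-0.8, 0.6) ⇒ out
candidate 4: (m,n)=(3,6) → π∥ = 3+6·τ ≈ 17.485281, π⊥ = 3+6·τ' ≈ 0.514719 ∈ [-0.8, 0.6) ⇒ IN Λ
candidate 5: (m,n)=(-2,-3) → π∥ = -2-3·τ ≈ -9.242641, π⊥ = -2-3·τ' ≈ -0.757359 ∈ [-0.8, 0.6) ⇒ IN Λ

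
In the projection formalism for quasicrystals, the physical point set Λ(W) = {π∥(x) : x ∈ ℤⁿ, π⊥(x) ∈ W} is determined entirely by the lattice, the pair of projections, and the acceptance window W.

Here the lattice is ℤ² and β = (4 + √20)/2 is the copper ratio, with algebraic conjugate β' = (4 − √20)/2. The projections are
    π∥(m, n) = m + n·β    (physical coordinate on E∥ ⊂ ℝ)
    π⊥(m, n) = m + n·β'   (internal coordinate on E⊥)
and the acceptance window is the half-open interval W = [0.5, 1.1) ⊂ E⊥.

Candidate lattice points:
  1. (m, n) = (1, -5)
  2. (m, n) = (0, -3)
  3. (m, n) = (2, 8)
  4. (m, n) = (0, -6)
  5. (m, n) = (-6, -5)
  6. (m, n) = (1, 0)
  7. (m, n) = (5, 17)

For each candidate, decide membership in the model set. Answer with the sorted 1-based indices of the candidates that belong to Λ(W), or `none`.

2, 6, 7

Compute β' = (4−√20)/2 = -0.23607, so π⊥(m,n) = m -0.23607·n.
#1 (1,-5): internal coord 1 + (-5)·β' = +2.18034; +2.18034 ∉ [0.5, 1.1) → out
#2 (0,-3): internal coord 0 + (-3)·β' = +0.70820; +0.70820 ∈ [0.5, 1.1) → IN Λ
#3 (2,8): internal coord 2 + (8)·β' = +0.11146; +0.11146 ∉ [0.5, 1.1) → out
#4 (0,-6): internal coord 0 + (-6)·β' = +1.41641; +1.41641 ∉ [0.5, 1.1) → out
#5 (-6,-5): internal coord -6 + (-5)·β' = -4.81966; -4.81966 ∉ [0.5, 1.1) → out
#6 (1,0): internal coord 1 + (0)·β' = +1.00000; +1.00000 ∈ [0.5, 1.1) → IN Λ
#7 (5,17): internal coord 5 + (17)·β' = +0.98684; +0.98684 ∈ [0.5, 1.1) → IN Λ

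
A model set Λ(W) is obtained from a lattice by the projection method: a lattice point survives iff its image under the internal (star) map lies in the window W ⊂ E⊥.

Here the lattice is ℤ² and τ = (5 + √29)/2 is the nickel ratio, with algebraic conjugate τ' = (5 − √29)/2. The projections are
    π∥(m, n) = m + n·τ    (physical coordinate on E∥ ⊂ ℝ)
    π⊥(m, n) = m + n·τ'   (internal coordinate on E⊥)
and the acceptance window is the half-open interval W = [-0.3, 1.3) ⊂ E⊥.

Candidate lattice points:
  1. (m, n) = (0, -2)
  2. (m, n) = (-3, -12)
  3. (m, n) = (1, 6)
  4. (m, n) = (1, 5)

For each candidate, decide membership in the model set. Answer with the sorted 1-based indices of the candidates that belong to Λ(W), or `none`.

Compute τ' = (5−√29)/2 = -0.192582, so π⊥(m,n) = m -0.192582·n.
[1] lift (0,-2): star map gives 0.385165; window check -0.3 ≤ 0.385165 < 1.3 is true → IN Λ
[2] lift (-3,-12): star map gives -0.689011; window check -0.3 ≤ -0.689011 < 1.3 is false → out
[3] lift (1,6): star map gives -0.155494; window check -0.3 ≤ -0.155494 < 1.3 is true → IN Λ
[4] lift (1,5): star map gives 0.037088; window check -0.3 ≤ 0.037088 < 1.3 is true → IN Λ

1, 3, 4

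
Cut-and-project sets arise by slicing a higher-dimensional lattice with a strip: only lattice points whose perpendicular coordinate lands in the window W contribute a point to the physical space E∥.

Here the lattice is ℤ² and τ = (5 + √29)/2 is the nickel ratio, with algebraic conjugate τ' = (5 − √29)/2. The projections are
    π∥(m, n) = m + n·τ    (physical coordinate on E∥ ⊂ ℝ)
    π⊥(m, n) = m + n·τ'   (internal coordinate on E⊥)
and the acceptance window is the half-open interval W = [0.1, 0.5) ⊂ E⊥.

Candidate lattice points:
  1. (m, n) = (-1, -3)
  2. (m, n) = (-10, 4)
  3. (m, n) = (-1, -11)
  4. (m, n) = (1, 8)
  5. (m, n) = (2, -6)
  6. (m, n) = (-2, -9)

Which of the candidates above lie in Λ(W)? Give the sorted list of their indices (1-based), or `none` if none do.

none

Compute τ' = (5−√29)/2 = -0.1926, so π⊥(m,n) = m -0.1926·n.
#1 (-1,-3): internal coord -1 + (-3)·τ' = -0.4223; -0.4223 ∉ [0.1, 0.5) → out
#2 (-10,4): internal coord -10 + (4)·τ' = -10.7703; -10.7703 ∉ [0.1, 0.5) → out
#3 (-1,-11): internal coord -1 + (-11)·τ' = +1.1184; +1.1184 ∉ [0.1, 0.5) → out
#4 (1,8): internal coord 1 + (8)·τ' = -0.5407; -0.5407 ∉ [0.1, 0.5) → out
#5 (2,-6): internal coord 2 + (-6)·τ' = +3.1555; +3.1555 ∉ [0.1, 0.5) → out
#6 (-2,-9): internal coord -2 + (-9)·τ' = -0.2668; -0.2668 ∉ [0.1, 0.5) → out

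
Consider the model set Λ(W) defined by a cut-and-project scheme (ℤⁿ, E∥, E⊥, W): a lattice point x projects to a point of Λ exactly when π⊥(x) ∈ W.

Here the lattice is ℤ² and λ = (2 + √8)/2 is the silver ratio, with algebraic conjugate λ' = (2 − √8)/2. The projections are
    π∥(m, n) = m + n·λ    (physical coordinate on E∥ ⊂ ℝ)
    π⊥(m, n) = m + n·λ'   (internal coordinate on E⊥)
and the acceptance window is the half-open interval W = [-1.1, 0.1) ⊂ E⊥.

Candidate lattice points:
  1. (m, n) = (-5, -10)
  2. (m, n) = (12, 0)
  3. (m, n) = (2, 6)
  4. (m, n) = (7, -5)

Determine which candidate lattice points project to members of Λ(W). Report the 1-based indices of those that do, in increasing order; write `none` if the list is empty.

Compute λ' = (2−√8)/2 = -0.4142, so π⊥(m,n) = m -0.4142·n.
candidate 1: (m,n)=(-5,-10) → π∥ = -5-10·λ ≈ -29.1421, π⊥ = -5-10·λ' ≈ -0.8579 ∈ [-1.1, 0.1) ⇒ IN Λ
candidate 2: (m,n)=(12,0) → π∥ = 12+0·λ ≈ 12.0000, π⊥ = 12+0·λ' ≈ 12.0000 ∉ [-1.1, 0.1) ⇒ out
candidate 3: (m,n)=(2,6) → π∥ = 2+6·λ ≈ 16.4853, π⊥ = 2+6·λ' ≈ -0.4853 ∈ [-1.1, 0.1) ⇒ IN Λ
candidate 4: (m,n)=(7,-5) → π∥ = 7-5·λ ≈ -5.0711, π⊥ = 7-5·λ' ≈ 9.0711 ∉ [-1.1, 0.1) ⇒ out

1, 3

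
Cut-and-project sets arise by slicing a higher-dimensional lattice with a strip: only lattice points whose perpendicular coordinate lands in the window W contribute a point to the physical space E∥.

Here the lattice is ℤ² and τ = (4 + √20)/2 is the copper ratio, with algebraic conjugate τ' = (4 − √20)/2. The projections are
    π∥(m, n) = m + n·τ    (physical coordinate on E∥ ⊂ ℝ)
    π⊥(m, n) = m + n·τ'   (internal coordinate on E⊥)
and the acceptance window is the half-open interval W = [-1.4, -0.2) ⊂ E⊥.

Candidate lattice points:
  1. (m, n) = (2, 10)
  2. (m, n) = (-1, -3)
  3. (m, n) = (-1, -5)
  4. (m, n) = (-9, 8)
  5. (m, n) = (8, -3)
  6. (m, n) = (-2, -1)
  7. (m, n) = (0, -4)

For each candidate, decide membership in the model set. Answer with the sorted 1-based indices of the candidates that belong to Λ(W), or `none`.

1, 2

Compute τ' = (4−√20)/2 = -0.23607, so π⊥(m,n) = m -0.23607·n.
[1] lift (2,10): star map gives -0.36068; window check -1.4 ≤ -0.36068 < -0.2 is true → IN Λ
[2] lift (-1,-3): star map gives -0.29180; window check -1.4 ≤ -0.29180 < -0.2 is true → IN Λ
[3] lift (-1,-5): star map gives 0.18034; window check -1.4 ≤ 0.18034 < -0.2 is false → out
[4] lift (-9,8): star map gives -10.88854; window check -1.4 ≤ -10.88854 < -0.2 is false → out
[5] lift (8,-3): star map gives 8.70820; window check -1.4 ≤ 8.70820 < -0.2 is false → out
[6] lift (-2,-1): star map gives -1.76393; window check -1.4 ≤ -1.76393 < -0.2 is false → out
[7] lift (0,-4): star map gives 0.94427; window check -1.4 ≤ 0.94427 < -0.2 is false → out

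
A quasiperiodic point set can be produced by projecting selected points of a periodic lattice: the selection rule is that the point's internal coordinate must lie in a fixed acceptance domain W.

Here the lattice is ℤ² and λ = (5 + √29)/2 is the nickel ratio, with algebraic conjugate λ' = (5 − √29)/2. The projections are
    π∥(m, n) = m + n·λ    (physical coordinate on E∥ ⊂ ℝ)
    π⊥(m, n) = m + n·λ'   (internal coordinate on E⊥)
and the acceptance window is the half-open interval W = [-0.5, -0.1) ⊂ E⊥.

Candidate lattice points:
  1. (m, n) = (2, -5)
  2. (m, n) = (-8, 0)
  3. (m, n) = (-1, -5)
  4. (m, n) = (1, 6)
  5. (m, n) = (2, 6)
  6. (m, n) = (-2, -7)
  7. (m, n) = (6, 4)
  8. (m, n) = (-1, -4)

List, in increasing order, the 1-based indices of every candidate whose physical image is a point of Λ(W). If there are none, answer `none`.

4, 8

Compute λ' = (5−√29)/2 = -0.19258, so π⊥(m,n) = m -0.19258·n.
candidate 1: (m,n)=(2,-5) → π∥ = 2-5·λ ≈ -23.96291, π⊥ = 2-5·λ' ≈ 2.96291 ∉ [-0.5, -0.1) ⇒ out
candidate 2: (m,n)=(-8,0) → π∥ = -8+0·λ ≈ -8.00000, π⊥ = -8+0·λ' ≈ -8.00000 ∉ [-0.5, -0.1) ⇒ out
candidate 3: (m,n)=(-1,-5) → π∥ = -1-5·λ ≈ -26.96291, π⊥ = -1-5·λ' ≈ -0.03709 ∉ [-0.5, -0.1) ⇒ out
candidate 4: (m,n)=(1,6) → π∥ = 1+6·λ ≈ 32.15549, π⊥ = 1+6·λ' ≈ -0.15549 ∈ [-0.5, -0.1) ⇒ IN Λ
candidate 5: (m,n)=(2,6) → π∥ = 2+6·λ ≈ 33.15549, π⊥ = 2+6·λ' ≈ 0.84451 ∉ [-0.5, -0.1) ⇒ out
candidate 6: (m,n)=(-2,-7) → π∥ = -2-7·λ ≈ -38.34808, π⊥ = -2-7·λ' ≈ -0.65192 ∉ [-0.5, -0.1) ⇒ out
candidate 7: (m,n)=(6,4) → π∥ = 6+4·λ ≈ 26.77033, π⊥ = 6+4·λ' ≈ 5.22967 ∉ [-0.5, -0.1) ⇒ out
candidate 8: (m,n)=(-1,-4) → π∥ = -1-4·λ ≈ -21.77033, π⊥ = -1-4·λ' ≈ -0.22967 ∈ [-0.5, -0.1) ⇒ IN Λ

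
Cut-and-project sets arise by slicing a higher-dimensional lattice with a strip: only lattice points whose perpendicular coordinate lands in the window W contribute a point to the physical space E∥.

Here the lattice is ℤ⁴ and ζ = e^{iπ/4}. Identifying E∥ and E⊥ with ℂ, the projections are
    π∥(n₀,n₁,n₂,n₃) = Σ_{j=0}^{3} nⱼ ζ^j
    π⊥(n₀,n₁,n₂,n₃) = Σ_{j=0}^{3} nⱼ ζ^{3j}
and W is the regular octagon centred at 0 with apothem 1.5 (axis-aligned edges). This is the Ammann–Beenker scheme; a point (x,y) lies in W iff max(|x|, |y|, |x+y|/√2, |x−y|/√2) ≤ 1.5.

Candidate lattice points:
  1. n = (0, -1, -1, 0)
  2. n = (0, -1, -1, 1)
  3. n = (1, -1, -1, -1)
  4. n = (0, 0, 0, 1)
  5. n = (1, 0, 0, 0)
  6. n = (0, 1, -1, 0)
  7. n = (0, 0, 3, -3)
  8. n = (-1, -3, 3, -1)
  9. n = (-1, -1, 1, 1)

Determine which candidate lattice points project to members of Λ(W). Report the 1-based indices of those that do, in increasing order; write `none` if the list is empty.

π⊥(n) = n₀ + n₁ζ³ + n₂ζ⁶ + n₃ζ⁹ where ζ = e^{iπ/4}.
#1 (0, -1, -1, 0): internal (0.7071, 0.2929); octagon support 0.7071 vs apothem 1.5 → ∈ W
#2 (0, -1, -1, 1): internal (1.4142, 1.0000); octagon support 1.7071 vs apothem 1.5 → ∉ W
#3 (1, -1, -1, -1): internal (1.0000, -0.4142); octagon support 1.0000 vs apothem 1.5 → ∈ W
#4 (0, 0, 0, 1): internal (0.7071, 0.7071); octagon support 1.0000 vs apothem 1.5 → ∈ W
#5 (1, 0, 0, 0): internal (1.0000, 0.0000); octagon support 1.0000 vs apothem 1.5 → ∈ W
#6 (0, 1, -1, 0): internal (-0.7071, 1.7071); octagon support 1.7071 vs apothem 1.5 → ∉ W
#7 (0, 0, 3, -3): internal (-2.1213, -5.1213); octagon support 5.1213 vs apothem 1.5 → ∉ W
#8 (-1, -3, 3, -1): internal (0.4142, -5.8284); octagon support 5.8284 vs apothem 1.5 → ∉ W
#9 (-1, -1, 1, 1): internal (0.4142, -1.0000); octagon support 1.0000 vs apothem 1.5 → ∈ W

1, 3, 4, 5, 9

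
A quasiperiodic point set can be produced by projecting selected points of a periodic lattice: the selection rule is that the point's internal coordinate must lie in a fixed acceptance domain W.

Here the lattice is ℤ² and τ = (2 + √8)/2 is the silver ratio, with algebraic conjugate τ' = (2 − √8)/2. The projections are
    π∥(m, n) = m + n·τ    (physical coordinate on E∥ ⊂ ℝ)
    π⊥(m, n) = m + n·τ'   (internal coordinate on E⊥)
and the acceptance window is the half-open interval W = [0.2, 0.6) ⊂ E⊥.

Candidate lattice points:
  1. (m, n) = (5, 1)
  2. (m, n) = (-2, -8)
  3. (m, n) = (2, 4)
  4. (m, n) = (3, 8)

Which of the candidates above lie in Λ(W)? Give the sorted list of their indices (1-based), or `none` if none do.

Numerically τ ≈ 2.41421 and τ' = −1/τ ≈ -0.41421.
candidate 1: (m,n)=(5,1) → π∥ = 5+1·τ ≈ 7.41421, π⊥ = 5+1·τ' ≈ 4.58579 ∉ [0.2, 0.6) ⇒ out
candidate 2: (m,n)=(-2,-8) → π∥ = -2-8·τ ≈ -21.31371, π⊥ = -2-8·τ' ≈ 1.31371 ∉ [0.2, 0.6) ⇒ out
candidate 3: (m,n)=(2,4) → π∥ = 2+4·τ ≈ 11.65685, π⊥ = 2+4·τ' ≈ 0.34315 ∈ [0.2, 0.6) ⇒ IN Λ
candidate 4: (m,n)=(3,8) → π∥ = 3+8·τ ≈ 22.31371, π⊥ = 3+8·τ' ≈ -0.31371 ∉ [0.2, 0.6) ⇒ out

3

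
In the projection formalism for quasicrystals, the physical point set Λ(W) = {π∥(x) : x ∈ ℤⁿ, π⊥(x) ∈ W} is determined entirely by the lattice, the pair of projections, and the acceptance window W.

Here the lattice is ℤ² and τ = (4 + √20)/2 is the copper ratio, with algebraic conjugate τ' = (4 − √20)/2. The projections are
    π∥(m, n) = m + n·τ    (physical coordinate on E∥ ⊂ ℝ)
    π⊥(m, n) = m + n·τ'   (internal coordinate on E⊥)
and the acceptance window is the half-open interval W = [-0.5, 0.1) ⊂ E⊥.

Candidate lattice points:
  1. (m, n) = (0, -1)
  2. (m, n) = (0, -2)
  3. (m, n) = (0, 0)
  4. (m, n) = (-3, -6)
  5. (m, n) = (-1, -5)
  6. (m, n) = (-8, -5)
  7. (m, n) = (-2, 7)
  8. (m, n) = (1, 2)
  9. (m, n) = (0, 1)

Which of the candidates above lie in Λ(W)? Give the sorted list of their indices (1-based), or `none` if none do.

τ' = (4−√20)/2 ≈ -0.236068.
#1 (0,-1): internal coord 0 + (-1)·τ' = +0.236068; +0.236068 ∉ [-0.5, 0.1) → out
#2 (0,-2): internal coord 0 + (-2)·τ' = +0.472136; +0.472136 ∉ [-0.5, 0.1) → out
#3 (0,0): internal coord 0 + (0)·τ' = +0.000000; +0.000000 ∈ [-0.5, 0.1) → IN Λ
#4 (-3,-6): internal coord -3 + (-6)·τ' = -1.583592; -1.583592 ∉ [-0.5, 0.1) → out
#5 (-1,-5): internal coord -1 + (-5)·τ' = +0.180340; +0.180340 ∉ [-0.5, 0.1) → out
#6 (-8,-5): internal coord -8 + (-5)·τ' = -6.819660; -6.819660 ∉ [-0.5, 0.1) → out
#7 (-2,7): internal coord -2 + (7)·τ' = -3.652476; -3.652476 ∉ [-0.5, 0.1) → out
#8 (1,2): internal coord 1 + (2)·τ' = +0.527864; +0.527864 ∉ [-0.5, 0.1) → out
#9 (0,1): internal coord 0 + (1)·τ' = -0.236068; -0.236068 ∈ [-0.5, 0.1) → IN Λ

3, 9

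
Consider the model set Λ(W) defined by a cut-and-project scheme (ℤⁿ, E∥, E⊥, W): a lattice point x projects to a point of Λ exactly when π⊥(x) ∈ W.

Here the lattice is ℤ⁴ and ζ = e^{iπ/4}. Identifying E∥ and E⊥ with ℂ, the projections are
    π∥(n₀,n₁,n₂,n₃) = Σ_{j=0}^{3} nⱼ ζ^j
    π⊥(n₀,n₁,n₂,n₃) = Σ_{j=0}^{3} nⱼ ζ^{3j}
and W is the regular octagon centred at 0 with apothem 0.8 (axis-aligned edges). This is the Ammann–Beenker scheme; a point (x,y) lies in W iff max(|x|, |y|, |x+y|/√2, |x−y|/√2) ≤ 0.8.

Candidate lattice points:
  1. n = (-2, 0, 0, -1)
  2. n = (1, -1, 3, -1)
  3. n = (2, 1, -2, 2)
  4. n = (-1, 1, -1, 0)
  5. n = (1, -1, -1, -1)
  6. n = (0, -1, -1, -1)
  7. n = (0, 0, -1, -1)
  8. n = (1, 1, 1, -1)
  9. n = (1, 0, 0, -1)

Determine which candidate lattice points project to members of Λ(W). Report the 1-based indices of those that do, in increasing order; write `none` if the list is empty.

Internal map: ζ^{3j} for j=0..3 gives (1,0), (−√2/2,√2/2), (0,−1), (√2/2,√2/2).
#1 (-2, 0, 0, -1): internal (-2.70711, -0.70711); octagon support 2.70711 vs apothem 0.8 → ∉ W
#2 (1, -1, 3, -1): internal (1.00000, -4.41421); octagon support 4.41421 vs apothem 0.8 → ∉ W
#3 (2, 1, -2, 2): internal (2.70711, 4.12132); octagon support 4.82843 vs apothem 0.8 → ∉ W
#4 (-1, 1, -1, 0): internal (-1.70711, 1.70711); octagon support 2.41421 vs apothem 0.8 → ∉ W
#5 (1, -1, -1, -1): internal (1.00000, -0.41421); octagon support 1.00000 vs apothem 0.8 → ∉ W
#6 (0, -1, -1, -1): internal (0.00000, -0.41421); octagon support 0.41421 vs apothem 0.8 → ∈ W
#7 (0, 0, -1, -1): internal (-0.70711, 0.29289); octagon support 0.70711 vs apothem 0.8 → ∈ W
#8 (1, 1, 1, -1): internal (-0.41421, -1.00000); octagon support 1.00000 vs apothem 0.8 → ∉ W
#9 (1, 0, 0, -1): internal (0.29289, -0.70711); octagon support 0.70711 vs apothem 0.8 → ∈ W

6, 7, 9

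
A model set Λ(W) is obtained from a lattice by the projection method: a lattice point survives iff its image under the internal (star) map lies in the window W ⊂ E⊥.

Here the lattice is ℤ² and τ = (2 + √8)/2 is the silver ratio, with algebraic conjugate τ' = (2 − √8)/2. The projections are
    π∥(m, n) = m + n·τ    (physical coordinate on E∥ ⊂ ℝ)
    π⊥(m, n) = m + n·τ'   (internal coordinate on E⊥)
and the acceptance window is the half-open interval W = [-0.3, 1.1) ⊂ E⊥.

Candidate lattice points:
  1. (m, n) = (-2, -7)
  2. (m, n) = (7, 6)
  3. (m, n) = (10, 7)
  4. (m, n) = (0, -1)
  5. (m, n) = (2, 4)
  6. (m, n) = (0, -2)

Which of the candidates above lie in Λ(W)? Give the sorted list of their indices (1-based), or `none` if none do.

1, 4, 5, 6

Numerically τ ≈ 2.4142 and τ' = −1/τ ≈ -0.4142.
#1 (-2,-7): internal coord -2 + (-7)·τ' = +0.8995; +0.8995 ∈ [-0.3, 1.1) → IN Λ
#2 (7,6): internal coord 7 + (6)·τ' = +4.5147; +4.5147 ∉ [-0.3, 1.1) → out
#3 (10,7): internal coord 10 + (7)·τ' = +7.1005; +7.1005 ∉ [-0.3, 1.1) → out
#4 (0,-1): internal coord 0 + (-1)·τ' = +0.4142; +0.4142 ∈ [-0.3, 1.1) → IN Λ
#5 (2,4): internal coord 2 + (4)·τ' = +0.3431; +0.3431 ∈ [-0.3, 1.1) → IN Λ
#6 (0,-2): internal coord 0 + (-2)·τ' = +0.8284; +0.8284 ∈ [-0.3, 1.1) → IN Λ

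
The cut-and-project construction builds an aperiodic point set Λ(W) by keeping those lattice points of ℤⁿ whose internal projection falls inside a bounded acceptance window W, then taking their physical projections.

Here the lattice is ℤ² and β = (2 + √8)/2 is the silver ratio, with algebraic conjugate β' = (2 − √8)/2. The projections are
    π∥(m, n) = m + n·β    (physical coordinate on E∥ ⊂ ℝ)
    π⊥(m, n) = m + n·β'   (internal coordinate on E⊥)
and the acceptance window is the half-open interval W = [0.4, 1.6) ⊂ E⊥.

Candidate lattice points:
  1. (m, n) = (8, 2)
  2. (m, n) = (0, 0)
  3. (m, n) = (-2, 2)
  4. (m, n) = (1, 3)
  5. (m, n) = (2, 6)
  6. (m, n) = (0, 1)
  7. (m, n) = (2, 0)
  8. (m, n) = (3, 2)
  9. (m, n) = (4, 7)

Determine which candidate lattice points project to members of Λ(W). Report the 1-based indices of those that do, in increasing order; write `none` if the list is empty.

9

Numerically β ≈ 2.414214 and β' = −1/β ≈ -0.414214.
[1] lift (8,2): star map gives 7.171573; window check 0.4 ≤ 7.171573 < 1.6 is false → out
[2] lift (0,0): star map gives 0.000000; window check 0.4 ≤ 0.000000 < 1.6 is false → out
[3] lift (-2,2): star map gives -2.828427; window check 0.4 ≤ -2.828427 < 1.6 is false → out
[4] lift (1,3): star map gives -0.242641; window check 0.4 ≤ -0.242641 < 1.6 is false → out
[5] lift (2,6): star map gives -0.485281; window check 0.4 ≤ -0.485281 < 1.6 is false → out
[6] lift (0,1): star map gives -0.414214; window check 0.4 ≤ -0.414214 < 1.6 is false → out
[7] lift (2,0): star map gives 2.000000; window check 0.4 ≤ 2.000000 < 1.6 is false → out
[8] lift (3,2): star map gives 2.171573; window check 0.4 ≤ 2.171573 < 1.6 is false → out
[9] lift (4,7): star map gives 1.100505; window check 0.4 ≤ 1.100505 < 1.6 is true → IN Λ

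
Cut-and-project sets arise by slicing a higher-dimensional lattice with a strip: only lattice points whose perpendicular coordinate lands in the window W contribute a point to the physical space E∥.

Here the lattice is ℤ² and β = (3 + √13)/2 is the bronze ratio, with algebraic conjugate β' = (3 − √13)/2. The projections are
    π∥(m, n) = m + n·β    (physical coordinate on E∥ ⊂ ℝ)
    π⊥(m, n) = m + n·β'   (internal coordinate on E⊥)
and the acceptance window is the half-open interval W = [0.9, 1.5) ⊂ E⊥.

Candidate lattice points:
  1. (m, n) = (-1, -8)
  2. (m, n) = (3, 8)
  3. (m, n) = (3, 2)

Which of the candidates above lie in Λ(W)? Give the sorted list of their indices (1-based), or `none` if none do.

1

Numerically β ≈ 3.30278 and β' = −1/β ≈ -0.30278.
candidate 1: (m,n)=(-1,-8) → π∥ = -1-8·β ≈ -27.42221, π⊥ = -1-8·β' ≈ 1.42221 ∈ [0.9, 1.5) ⇒ IN Λ
candidate 2: (m,n)=(3,8) → π∥ = 3+8·β ≈ 29.42221, π⊥ = 3+8·β' ≈ 0.57779 ∉ [0.9, 1.5) ⇒ out
candidate 3: (m,n)=(3,2) → π∥ = 3+2·β ≈ 9.60555, π⊥ = 3+2·β' ≈ 2.39445 ∉ [0.9, 1.5) ⇒ out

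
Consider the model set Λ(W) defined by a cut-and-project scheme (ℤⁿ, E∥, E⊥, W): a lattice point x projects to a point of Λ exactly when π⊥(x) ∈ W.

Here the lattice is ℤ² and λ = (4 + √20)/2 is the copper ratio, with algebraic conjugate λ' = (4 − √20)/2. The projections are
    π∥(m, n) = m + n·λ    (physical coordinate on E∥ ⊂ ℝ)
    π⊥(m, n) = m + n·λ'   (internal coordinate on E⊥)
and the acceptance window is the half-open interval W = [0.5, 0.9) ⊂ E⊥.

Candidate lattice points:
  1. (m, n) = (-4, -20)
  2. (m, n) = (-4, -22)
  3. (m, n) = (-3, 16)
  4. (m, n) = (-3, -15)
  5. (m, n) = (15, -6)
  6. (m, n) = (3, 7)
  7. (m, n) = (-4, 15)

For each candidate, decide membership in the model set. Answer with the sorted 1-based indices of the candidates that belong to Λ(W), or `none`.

Numerically λ ≈ 4.2361 and λ' = −1/λ ≈ -0.2361.
#1 (-4,-20): internal coord -4 + (-20)·λ' = +0.7214; +0.7214 ∈ [0.5, 0.9) → IN Λ
#2 (-4,-22): internal coord -4 + (-22)·λ' = +1.1935; +1.1935 ∉ [0.5, 0.9) → out
#3 (-3,16): internal coord -3 + (16)·λ' = -6.7771; -6.7771 ∉ [0.5, 0.9) → out
#4 (-3,-15): internal coord -3 + (-15)·λ' = +0.5410; +0.5410 ∈ [0.5, 0.9) → IN Λ
#5 (15,-6): internal coord 15 + (-6)·λ' = +16.4164; +16.4164 ∉ [0.5, 0.9) → out
#6 (3,7): internal coord 3 + (7)·λ' = +1.3475; +1.3475 ∉ [0.5, 0.9) → out
#7 (-4,15): internal coord -4 + (15)·λ' = -7.5410; -7.5410 ∉ [0.5, 0.9) → out

1, 4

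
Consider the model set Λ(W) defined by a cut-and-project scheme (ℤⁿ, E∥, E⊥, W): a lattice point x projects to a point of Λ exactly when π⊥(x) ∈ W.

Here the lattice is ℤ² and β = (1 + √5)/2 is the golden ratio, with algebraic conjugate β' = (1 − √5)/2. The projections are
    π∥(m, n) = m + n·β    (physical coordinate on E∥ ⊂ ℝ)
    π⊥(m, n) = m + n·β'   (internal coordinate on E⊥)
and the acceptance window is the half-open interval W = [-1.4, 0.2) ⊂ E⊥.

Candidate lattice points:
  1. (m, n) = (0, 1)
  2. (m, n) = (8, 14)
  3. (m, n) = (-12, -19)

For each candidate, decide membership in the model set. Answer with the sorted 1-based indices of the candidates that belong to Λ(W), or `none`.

β' = (1−√5)/2 ≈ -0.618034.
#1 (0,1): internal coord 0 + (1)·β' = -0.618034; -0.618034 ∈ [-1.4, 0.2) → IN Λ
#2 (8,14): internal coord 8 + (14)·β' = -0.652476; -0.652476 ∈ [-1.4, 0.2) → IN Λ
#3 (-12,-19): internal coord -12 + (-19)·β' = -0.257354; -0.257354 ∈ [-1.4, 0.2) → IN Λ

1, 2, 3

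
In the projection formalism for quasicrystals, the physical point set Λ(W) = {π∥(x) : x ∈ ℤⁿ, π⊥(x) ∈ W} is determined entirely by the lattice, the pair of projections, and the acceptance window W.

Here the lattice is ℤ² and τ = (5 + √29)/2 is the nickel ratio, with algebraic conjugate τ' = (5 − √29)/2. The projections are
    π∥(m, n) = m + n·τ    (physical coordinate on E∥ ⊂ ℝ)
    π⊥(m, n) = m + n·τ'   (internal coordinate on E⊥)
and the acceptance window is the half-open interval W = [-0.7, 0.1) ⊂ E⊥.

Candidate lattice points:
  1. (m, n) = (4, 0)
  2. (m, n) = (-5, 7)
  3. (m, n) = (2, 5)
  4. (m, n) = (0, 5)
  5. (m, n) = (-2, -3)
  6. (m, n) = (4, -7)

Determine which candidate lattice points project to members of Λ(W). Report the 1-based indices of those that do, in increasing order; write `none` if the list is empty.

τ' = (5−√29)/2 ≈ -0.192582.
candidate 1: (m,n)=(4,0) → π∥ = 4+0·τ ≈ 4.000000, π⊥ = 4+0·τ' ≈ 4.000000 ∉ [-0.7, 0.1) ⇒ out
candidate 2: (m,n)=(-5,7) → π∥ = -5+7·τ ≈ 31.348077, π⊥ = -5+7·τ' ≈ -6.348077 ∉ [-0.7, 0.1) ⇒ out
candidate 3: (m,n)=(2,5) → π∥ = 2+5·τ ≈ 27.962912, π⊥ = 2+5·τ' ≈ 1.037088 ∉ [-0.7, 0.1) ⇒ out
candidate 4: (m,n)=(0,5) → π∥ = 0+5·τ ≈ 25.962912, π⊥ = 0+5·τ' ≈ -0.962912 ∉ [-0.7, 0.1) ⇒ out
candidate 5: (m,n)=(-2,-3) → π∥ = -2-3·τ ≈ -17.577747, π⊥ = -2-3·τ' ≈ -1.422253 ∉ [-0.7, 0.1) ⇒ out
candidate 6: (m,n)=(4,-7) → π∥ = 4-7·τ ≈ -32.348077, π⊥ = 4-7·τ' ≈ 5.348077 ∉ [-0.7, 0.1) ⇒ out

none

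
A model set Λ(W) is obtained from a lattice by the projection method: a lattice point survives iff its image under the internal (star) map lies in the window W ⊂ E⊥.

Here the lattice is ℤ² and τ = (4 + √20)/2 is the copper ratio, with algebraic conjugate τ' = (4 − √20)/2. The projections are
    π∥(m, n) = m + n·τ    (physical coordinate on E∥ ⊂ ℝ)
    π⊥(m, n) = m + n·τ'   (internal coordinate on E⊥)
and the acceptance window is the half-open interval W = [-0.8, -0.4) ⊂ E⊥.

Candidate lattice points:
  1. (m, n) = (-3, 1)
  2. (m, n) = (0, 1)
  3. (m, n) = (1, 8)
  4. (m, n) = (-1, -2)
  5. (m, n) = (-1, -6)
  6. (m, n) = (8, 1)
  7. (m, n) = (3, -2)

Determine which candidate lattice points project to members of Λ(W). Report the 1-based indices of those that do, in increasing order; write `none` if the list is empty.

4

τ' = (4−√20)/2 ≈ -0.2361.
[1] lift (-3,1): star map gives -3.2361; window check -0.8 ≤ -3.2361 < -0.4 is false → out
[2] lift (0,1): star map gives -0.2361; window check -0.8 ≤ -0.2361 < -0.4 is false → out
[3] lift (1,8): star map gives -0.8885; window check -0.8 ≤ -0.8885 < -0.4 is false → out
[4] lift (-1,-2): star map gives -0.5279; window check -0.8 ≤ -0.5279 < -0.4 is true → IN Λ
[5] lift (-1,-6): star map gives 0.4164; window check -0.8 ≤ 0.4164 < -0.4 is false → out
[6] lift (8,1): star map gives 7.7639; window check -0.8 ≤ 7.7639 < -0.4 is false → out
[7] lift (3,-2): star map gives 3.4721; window check -0.8 ≤ 3.4721 < -0.4 is false → out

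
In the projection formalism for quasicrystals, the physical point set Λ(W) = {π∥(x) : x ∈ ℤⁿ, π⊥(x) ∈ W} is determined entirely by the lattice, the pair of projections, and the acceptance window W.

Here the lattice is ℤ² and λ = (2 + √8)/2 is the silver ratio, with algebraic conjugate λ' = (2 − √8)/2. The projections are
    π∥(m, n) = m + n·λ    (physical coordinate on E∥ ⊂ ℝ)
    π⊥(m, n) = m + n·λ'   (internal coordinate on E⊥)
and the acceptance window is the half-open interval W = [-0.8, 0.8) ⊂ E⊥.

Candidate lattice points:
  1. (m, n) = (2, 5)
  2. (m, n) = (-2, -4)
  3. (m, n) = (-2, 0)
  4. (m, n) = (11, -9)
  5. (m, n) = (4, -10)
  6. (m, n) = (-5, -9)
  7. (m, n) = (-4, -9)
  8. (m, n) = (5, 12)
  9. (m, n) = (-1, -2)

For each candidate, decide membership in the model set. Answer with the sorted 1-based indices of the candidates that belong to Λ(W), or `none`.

1, 2, 7, 8, 9

Compute λ' = (2−√8)/2 = -0.414214, so π⊥(m,n) = m -0.414214·n.
[1] lift (2,5): star map gives -0.071068; window check -0.8 ≤ -0.071068 < 0.8 is true → IN Λ
[2] lift (-2,-4): star map gives -0.343146; window check -0.8 ≤ -0.343146 < 0.8 is true → IN Λ
[3] lift (-2,0): star map gives -2.000000; window check -0.8 ≤ -2.000000 < 0.8 is false → out
[4] lift (11,-9): star map gives 14.727922; window check -0.8 ≤ 14.727922 < 0.8 is false → out
[5] lift (4,-10): star map gives 8.142136; window check -0.8 ≤ 8.142136 < 0.8 is false → out
[6] lift (-5,-9): star map gives -1.272078; window check -0.8 ≤ -1.272078 < 0.8 is false → out
[7] lift (-4,-9): star map gives -0.272078; window check -0.8 ≤ -0.272078 < 0.8 is true → IN Λ
[8] lift (5,12): star map gives 0.029437; window check -0.8 ≤ 0.029437 < 0.8 is true → IN Λ
[9] lift (-1,-2): star map gives -0.171573; window check -0.8 ≤ -0.171573 < 0.8 is true → IN Λ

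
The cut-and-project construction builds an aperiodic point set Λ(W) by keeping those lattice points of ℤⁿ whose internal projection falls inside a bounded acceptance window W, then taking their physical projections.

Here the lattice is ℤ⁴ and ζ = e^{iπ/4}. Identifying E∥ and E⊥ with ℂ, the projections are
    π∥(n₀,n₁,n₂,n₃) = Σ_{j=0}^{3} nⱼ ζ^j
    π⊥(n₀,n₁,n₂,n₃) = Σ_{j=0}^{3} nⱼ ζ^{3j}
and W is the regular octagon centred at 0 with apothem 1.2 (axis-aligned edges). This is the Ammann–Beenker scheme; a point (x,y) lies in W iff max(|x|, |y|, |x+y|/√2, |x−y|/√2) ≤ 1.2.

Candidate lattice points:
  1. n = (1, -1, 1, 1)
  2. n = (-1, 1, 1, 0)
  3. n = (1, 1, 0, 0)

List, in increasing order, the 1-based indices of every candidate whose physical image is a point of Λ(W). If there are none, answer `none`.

3

π⊥(n) = n₀ + n₁ζ³ + n₂ζ⁶ + n₃ζ⁹ where ζ = e^{iπ/4}.
candidate 1: n = (1, -1, 1, 1) → π⊥ ≈ (+2.41421, -1.00000); max(|x|,|y|,|x±y|/√2) = 2.41421 > 1.2 ⇒ ∉ W
candidate 2: n = (-1, 1, 1, 0) → π⊥ ≈ (-1.70711, -0.29289); max(|x|,|y|,|x±y|/√2) = 1.70711 > 1.2 ⇒ ∉ W
candidate 3: n = (1, 1, 0, 0) → π⊥ ≈ (+0.29289, +0.70711); max(|x|,|y|,|x±y|/√2) = 0.70711 ≤ 1.2 ⇒ ∈ W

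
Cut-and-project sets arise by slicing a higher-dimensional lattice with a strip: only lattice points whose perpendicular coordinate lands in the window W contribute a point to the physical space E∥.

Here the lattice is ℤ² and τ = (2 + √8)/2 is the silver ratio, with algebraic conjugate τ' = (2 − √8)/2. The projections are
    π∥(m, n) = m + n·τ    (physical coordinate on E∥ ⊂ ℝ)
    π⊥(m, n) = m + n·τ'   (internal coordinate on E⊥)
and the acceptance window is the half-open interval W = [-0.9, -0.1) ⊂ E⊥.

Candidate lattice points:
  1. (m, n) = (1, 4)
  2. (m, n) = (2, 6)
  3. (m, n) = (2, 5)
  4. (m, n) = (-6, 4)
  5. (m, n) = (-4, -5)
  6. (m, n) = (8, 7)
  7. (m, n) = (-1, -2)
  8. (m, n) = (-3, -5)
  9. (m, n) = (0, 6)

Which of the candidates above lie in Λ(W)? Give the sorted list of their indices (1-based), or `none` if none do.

Numerically τ ≈ 2.414214 and τ' = −1/τ ≈ -0.414214.
#1 (1,4): internal coord 1 + (4)·τ' = -0.656854; -0.656854 ∈ [-0.9, -0.1) → IN Λ
#2 (2,6): internal coord 2 + (6)·τ' = -0.485281; -0.485281 ∈ [-0.9, -0.1) → IN Λ
#3 (2,5): internal coord 2 + (5)·τ' = -0.071068; -0.071068 ∉ [-0.9, -0.1) → out
#4 (-6,4): internal coord -6 + (4)·τ' = -7.656854; -7.656854 ∉ [-0.9, -0.1) → out
#5 (-4,-5): internal coord -4 + (-5)·τ' = -1.928932; -1.928932 ∉ [-0.9, -0.1) → out
#6 (8,7): internal coord 8 + (7)·τ' = +5.100505; +5.100505 ∉ [-0.9, -0.1) → out
#7 (-1,-2): internal coord -1 + (-2)·τ' = -0.171573; -0.171573 ∈ [-0.9, -0.1) → IN Λ
#8 (-3,-5): internal coord -3 + (-5)·τ' = -0.928932; -0.928932 ∉ [-0.9, -0.1) → out
#9 (0,6): internal coord 0 + (6)·τ' = -2.485281; -2.485281 ∉ [-0.9, -0.1) → out

1, 2, 7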